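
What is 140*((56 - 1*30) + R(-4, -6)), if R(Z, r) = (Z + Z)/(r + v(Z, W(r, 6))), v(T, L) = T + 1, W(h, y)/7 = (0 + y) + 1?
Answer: 33880/9 ≈ 3764.4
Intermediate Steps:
W(h, y) = 7 + 7*y (W(h, y) = 7*((0 + y) + 1) = 7*(y + 1) = 7*(1 + y) = 7 + 7*y)
v(T, L) = 1 + T
R(Z, r) = 2*Z/(1 + Z + r) (R(Z, r) = (Z + Z)/(r + (1 + Z)) = (2*Z)/(1 + Z + r) = 2*Z/(1 + Z + r))
140*((56 - 1*30) + R(-4, -6)) = 140*((56 - 1*30) + 2*(-4)/(1 - 4 - 6)) = 140*((56 - 30) + 2*(-4)/(-9)) = 140*(26 + 2*(-4)*(-⅑)) = 140*(26 + 8/9) = 140*(242/9) = 33880/9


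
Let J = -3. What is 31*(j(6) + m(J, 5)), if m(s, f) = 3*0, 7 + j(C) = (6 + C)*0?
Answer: -217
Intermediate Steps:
j(C) = -7 (j(C) = -7 + (6 + C)*0 = -7 + 0 = -7)
m(s, f) = 0
31*(j(6) + m(J, 5)) = 31*(-7 + 0) = 31*(-7) = -217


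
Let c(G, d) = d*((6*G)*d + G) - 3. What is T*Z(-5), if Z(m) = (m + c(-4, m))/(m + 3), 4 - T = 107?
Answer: -30282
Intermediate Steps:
c(G, d) = -3 + d*(G + 6*G*d) (c(G, d) = d*(6*G*d + G) - 3 = d*(G + 6*G*d) - 3 = -3 + d*(G + 6*G*d))
T = -103 (T = 4 - 1*107 = 4 - 107 = -103)
Z(m) = (-3 - 24*m**2 - 3*m)/(3 + m) (Z(m) = (m + (-3 - 4*m + 6*(-4)*m**2))/(m + 3) = (m + (-3 - 4*m - 24*m**2))/(3 + m) = (m + (-3 - 24*m**2 - 4*m))/(3 + m) = (-3 - 24*m**2 - 3*m)/(3 + m))
T*Z(-5) = -309*(-1 - 1*(-5) - 8*(-5)**2)/(3 - 5) = -309*(-1 + 5 - 8*25)/(-2) = -309*(-1)*(-1 + 5 - 200)/2 = -309*(-1)*(-196)/2 = -103*294 = -30282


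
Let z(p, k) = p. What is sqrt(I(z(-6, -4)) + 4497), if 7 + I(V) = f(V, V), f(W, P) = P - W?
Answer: sqrt(4490) ≈ 67.007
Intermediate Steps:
I(V) = -7 (I(V) = -7 + (V - V) = -7 + 0 = -7)
sqrt(I(z(-6, -4)) + 4497) = sqrt(-7 + 4497) = sqrt(4490)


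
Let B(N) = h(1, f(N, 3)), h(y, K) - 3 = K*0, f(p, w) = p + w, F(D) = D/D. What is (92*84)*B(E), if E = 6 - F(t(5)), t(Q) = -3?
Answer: 23184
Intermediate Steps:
F(D) = 1
E = 5 (E = 6 - 1*1 = 6 - 1 = 5)
h(y, K) = 3 (h(y, K) = 3 + K*0 = 3 + 0 = 3)
B(N) = 3
(92*84)*B(E) = (92*84)*3 = 7728*3 = 23184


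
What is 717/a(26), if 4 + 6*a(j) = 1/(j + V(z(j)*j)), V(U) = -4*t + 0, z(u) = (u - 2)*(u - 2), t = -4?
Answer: -180684/167 ≈ -1081.9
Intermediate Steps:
z(u) = (-2 + u)² (z(u) = (-2 + u)*(-2 + u) = (-2 + u)²)
V(U) = 16 (V(U) = -4*(-4) + 0 = 16 + 0 = 16)
a(j) = -⅔ + 1/(6*(16 + j)) (a(j) = -⅔ + 1/(6*(j + 16)) = -⅔ + 1/(6*(16 + j)))
717/a(26) = 717/(((-63 - 4*26)/(6*(16 + 26)))) = 717/(((⅙)*(-63 - 104)/42)) = 717/(((⅙)*(1/42)*(-167))) = 717/(-167/252) = 717*(-252/167) = -180684/167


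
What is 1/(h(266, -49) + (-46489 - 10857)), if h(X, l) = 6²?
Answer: -1/57310 ≈ -1.7449e-5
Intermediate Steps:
h(X, l) = 36
1/(h(266, -49) + (-46489 - 10857)) = 1/(36 + (-46489 - 10857)) = 1/(36 - 57346) = 1/(-57310) = -1/57310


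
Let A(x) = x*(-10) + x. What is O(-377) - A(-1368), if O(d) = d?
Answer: -12689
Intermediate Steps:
A(x) = -9*x (A(x) = -10*x + x = -9*x)
O(-377) - A(-1368) = -377 - (-9)*(-1368) = -377 - 1*12312 = -377 - 12312 = -12689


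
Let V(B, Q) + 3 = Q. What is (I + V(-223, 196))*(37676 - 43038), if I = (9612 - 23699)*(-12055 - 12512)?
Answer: -1855656948964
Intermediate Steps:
V(B, Q) = -3 + Q
I = 346075329 (I = -14087*(-24567) = 346075329)
(I + V(-223, 196))*(37676 - 43038) = (346075329 + (-3 + 196))*(37676 - 43038) = (346075329 + 193)*(-5362) = 346075522*(-5362) = -1855656948964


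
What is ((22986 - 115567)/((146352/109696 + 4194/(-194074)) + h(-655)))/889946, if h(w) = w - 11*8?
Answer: 30796406399716/219564822361689997 ≈ 0.00014026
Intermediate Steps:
h(w) = -88 + w (h(w) = w - 88 = -88 + w)
((22986 - 115567)/((146352/109696 + 4194/(-194074)) + h(-655)))/889946 = ((22986 - 115567)/((146352/109696 + 4194/(-194074)) + (-88 - 655)))/889946 = -92581/((146352*(1/109696) + 4194*(-1/194074)) - 743)*(1/889946) = -92581/((9147/6856 - 2097/97037) - 743)*(1/889946) = -92581/(873220407/665285672 - 743)*(1/889946) = -92581/(-493434033889/665285672)*(1/889946) = -92581*(-665285672/493434033889)*(1/889946) = (61592812799432/493434033889)*(1/889946) = 30796406399716/219564822361689997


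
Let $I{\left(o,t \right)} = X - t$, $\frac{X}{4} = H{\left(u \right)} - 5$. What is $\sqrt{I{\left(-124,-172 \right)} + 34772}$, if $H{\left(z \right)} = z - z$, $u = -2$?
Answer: $2 \sqrt{8731} \approx 186.88$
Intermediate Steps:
$H{\left(z \right)} = 0$
$X = -20$ ($X = 4 \left(0 - 5\right) = 4 \left(-5\right) = -20$)
$I{\left(o,t \right)} = -20 - t$
$\sqrt{I{\left(-124,-172 \right)} + 34772} = \sqrt{\left(-20 - -172\right) + 34772} = \sqrt{\left(-20 + 172\right) + 34772} = \sqrt{152 + 34772} = \sqrt{34924} = 2 \sqrt{8731}$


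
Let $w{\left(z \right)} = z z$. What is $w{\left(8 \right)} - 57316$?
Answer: $-57252$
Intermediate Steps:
$w{\left(z \right)} = z^{2}$
$w{\left(8 \right)} - 57316 = 8^{2} - 57316 = 64 - 57316 = -57252$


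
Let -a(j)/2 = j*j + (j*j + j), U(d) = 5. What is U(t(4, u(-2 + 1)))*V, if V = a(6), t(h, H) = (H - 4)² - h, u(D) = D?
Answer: -780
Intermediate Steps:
t(h, H) = (-4 + H)² - h
a(j) = -4*j² - 2*j (a(j) = -2*(j*j + (j*j + j)) = -2*(j² + (j² + j)) = -2*(j² + (j + j²)) = -2*(j + 2*j²) = -4*j² - 2*j)
V = -156 (V = -2*6*(1 + 2*6) = -2*6*(1 + 12) = -2*6*13 = -156)
U(t(4, u(-2 + 1)))*V = 5*(-156) = -780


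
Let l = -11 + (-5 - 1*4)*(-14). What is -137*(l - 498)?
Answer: 52471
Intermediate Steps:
l = 115 (l = -11 + (-5 - 4)*(-14) = -11 - 9*(-14) = -11 + 126 = 115)
-137*(l - 498) = -137*(115 - 498) = -137*(-383) = 52471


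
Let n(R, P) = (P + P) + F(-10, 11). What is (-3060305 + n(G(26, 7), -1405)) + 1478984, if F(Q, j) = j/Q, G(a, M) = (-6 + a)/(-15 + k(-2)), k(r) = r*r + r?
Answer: -15841321/10 ≈ -1.5841e+6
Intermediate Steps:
k(r) = r + r**2 (k(r) = r**2 + r = r + r**2)
G(a, M) = 6/13 - a/13 (G(a, M) = (-6 + a)/(-15 - 2*(1 - 2)) = (-6 + a)/(-15 - 2*(-1)) = (-6 + a)/(-15 + 2) = (-6 + a)/(-13) = (-6 + a)*(-1/13) = 6/13 - a/13)
n(R, P) = -11/10 + 2*P (n(R, P) = (P + P) + 11/(-10) = 2*P + 11*(-1/10) = 2*P - 11/10 = -11/10 + 2*P)
(-3060305 + n(G(26, 7), -1405)) + 1478984 = (-3060305 + (-11/10 + 2*(-1405))) + 1478984 = (-3060305 + (-11/10 - 2810)) + 1478984 = (-3060305 - 28111/10) + 1478984 = -30631161/10 + 1478984 = -15841321/10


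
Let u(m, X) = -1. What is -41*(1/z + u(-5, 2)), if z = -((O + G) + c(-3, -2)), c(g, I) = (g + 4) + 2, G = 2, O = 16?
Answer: 902/21 ≈ 42.952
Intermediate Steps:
c(g, I) = 6 + g (c(g, I) = (4 + g) + 2 = 6 + g)
z = -21 (z = -((16 + 2) + (6 - 3)) = -(18 + 3) = -1*21 = -21)
-41*(1/z + u(-5, 2)) = -41*(1/(-21) - 1) = -41*(-1/21 - 1) = -41*(-22/21) = 902/21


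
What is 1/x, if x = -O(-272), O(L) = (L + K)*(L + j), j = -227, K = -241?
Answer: -1/255987 ≈ -3.9064e-6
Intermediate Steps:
O(L) = (-241 + L)*(-227 + L) (O(L) = (L - 241)*(L - 227) = (-241 + L)*(-227 + L))
x = -255987 (x = -(54707 + (-272)² - 468*(-272)) = -(54707 + 73984 + 127296) = -1*255987 = -255987)
1/x = 1/(-255987) = -1/255987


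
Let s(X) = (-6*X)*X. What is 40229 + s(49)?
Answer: 25823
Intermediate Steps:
s(X) = -6*X²
40229 + s(49) = 40229 - 6*49² = 40229 - 6*2401 = 40229 - 14406 = 25823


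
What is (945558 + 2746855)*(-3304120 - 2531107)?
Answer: -21546068032751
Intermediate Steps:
(945558 + 2746855)*(-3304120 - 2531107) = 3692413*(-5835227) = -21546068032751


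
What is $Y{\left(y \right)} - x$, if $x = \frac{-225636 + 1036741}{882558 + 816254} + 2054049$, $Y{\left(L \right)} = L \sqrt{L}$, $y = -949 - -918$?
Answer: $- \frac{3489443900893}{1698812} - 31 i \sqrt{31} \approx -2.0541 \cdot 10^{6} - 172.6 i$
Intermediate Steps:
$y = -31$ ($y = -949 + 918 = -31$)
$Y{\left(L \right)} = L^{\frac{3}{2}}$
$x = \frac{3489443900893}{1698812}$ ($x = \frac{811105}{1698812} + 2054049 = \frac{3489443900893}{1698812} \approx 2.0541 \cdot 10^{6}$)
$Y{\left(y \right)} - x = \left(-31\right)^{\frac{3}{2}} - \frac{3489443900893}{1698812} = - 31 i \sqrt{31} - \frac{3489443900893}{1698812} = - \frac{3489443900893}{1698812} - 31 i \sqrt{31}$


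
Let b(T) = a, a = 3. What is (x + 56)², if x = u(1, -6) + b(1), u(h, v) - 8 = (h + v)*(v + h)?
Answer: 8464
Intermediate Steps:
u(h, v) = 8 + (h + v)² (u(h, v) = 8 + (h + v)*(v + h) = 8 + (h + v)*(h + v) = 8 + (h + v)²)
b(T) = 3
x = 36 (x = (8 + (1 - 6)²) + 3 = (8 + (-5)²) + 3 = (8 + 25) + 3 = 33 + 3 = 36)
(x + 56)² = (36 + 56)² = 92² = 8464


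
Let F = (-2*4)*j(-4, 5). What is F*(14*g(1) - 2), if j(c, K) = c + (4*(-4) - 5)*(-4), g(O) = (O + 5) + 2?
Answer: -70400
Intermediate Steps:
g(O) = 7 + O (g(O) = (5 + O) + 2 = 7 + O)
j(c, K) = 84 + c (j(c, K) = c + (-16 - 5)*(-4) = c - 21*(-4) = c + 84 = 84 + c)
F = -640 (F = (-2*4)*(84 - 4) = -8*80 = -640)
F*(14*g(1) - 2) = -640*(14*(7 + 1) - 2) = -640*(14*8 - 2) = -640*(112 - 2) = -640*110 = -70400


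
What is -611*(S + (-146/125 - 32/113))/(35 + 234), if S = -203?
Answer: 1764490403/3799625 ≈ 464.39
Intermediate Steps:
-611*(S + (-146/125 - 32/113))/(35 + 234) = -611*(-203 + (-146/125 - 32/113))/(35 + 234) = -611*(-203 + (-146*1/125 - 32*1/113))/269 = -611*(-203 + (-146/125 - 32/113))/269 = -611*(-203 - 20498/14125)/269 = -(-1764490403)/(14125*269) = -611*(-2887873/3799625) = 1764490403/3799625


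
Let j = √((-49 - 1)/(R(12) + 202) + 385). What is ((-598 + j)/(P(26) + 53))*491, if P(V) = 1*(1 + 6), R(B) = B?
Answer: -146809/30 + 491*√4405190/6420 ≈ -4733.1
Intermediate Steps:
P(V) = 7 (P(V) = 1*7 = 7)
j = √4405190/107 (j = √((-49 - 1)/(12 + 202) + 385) = √(-50/214 + 385) = √(-50*1/214 + 385) = √(-25/107 + 385) = √(41170/107) = √4405190/107 ≈ 19.615)
((-598 + j)/(P(26) + 53))*491 = ((-598 + √4405190/107)/(7 + 53))*491 = ((-598 + √4405190/107)/60)*491 = ((-598 + √4405190/107)*(1/60))*491 = (-299/30 + √4405190/6420)*491 = -146809/30 + 491*√4405190/6420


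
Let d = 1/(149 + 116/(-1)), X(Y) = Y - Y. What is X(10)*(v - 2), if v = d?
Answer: 0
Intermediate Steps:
X(Y) = 0
d = 1/33 (d = 1/(149 + 116*(-1)) = 1/(149 - 116) = 1/33 ≈ 0.030303)
v = 1/33 ≈ 0.030303
X(10)*(v - 2) = 0*(1/33 - 2) = 0*(-65/33) = 0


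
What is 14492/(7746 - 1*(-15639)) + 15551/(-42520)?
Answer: 50507941/198866040 ≈ 0.25398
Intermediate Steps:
14492/(7746 - 1*(-15639)) + 15551/(-42520) = 14492/(7746 + 15639) + 15551*(-1/42520) = 14492/23385 - 15551/42520 = 50507941/198866040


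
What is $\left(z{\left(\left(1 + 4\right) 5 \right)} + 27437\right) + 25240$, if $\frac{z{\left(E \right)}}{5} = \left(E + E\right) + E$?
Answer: $53052$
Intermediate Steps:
$z{\left(E \right)} = 15 E$ ($z{\left(E \right)} = 5 \left(\left(E + E\right) + E\right) = 5 \left(2 E + E\right) = 5 \cdot 3 E = 15 E$)
$\left(z{\left(\left(1 + 4\right) 5 \right)} + 27437\right) + 25240 = \left(15 \left(1 + 4\right) 5 + 27437\right) + 25240 = \left(15 \cdot 5 \cdot 5 + 27437\right) + 25240 = \left(15 \cdot 25 + 27437\right) + 25240 = \left(375 + 27437\right) + 25240 = 27812 + 25240 = 53052$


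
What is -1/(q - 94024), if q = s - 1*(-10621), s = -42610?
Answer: 1/126013 ≈ 7.9357e-6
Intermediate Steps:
q = -31989 (q = -42610 - 1*(-10621) = -42610 + 10621 = -31989)
-1/(q - 94024) = -1/(-31989 - 94024) = -1/(-126013) = -1*(-1/126013) = 1/126013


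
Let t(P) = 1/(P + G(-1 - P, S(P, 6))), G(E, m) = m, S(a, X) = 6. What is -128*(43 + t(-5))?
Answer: -5632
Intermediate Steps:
t(P) = 1/(6 + P) (t(P) = 1/(P + 6) = 1/(6 + P))
-128*(43 + t(-5)) = -128*(43 + 1/(6 - 5)) = -128*(43 + 1/1) = -128*(43 + 1) = -128*44 = -5632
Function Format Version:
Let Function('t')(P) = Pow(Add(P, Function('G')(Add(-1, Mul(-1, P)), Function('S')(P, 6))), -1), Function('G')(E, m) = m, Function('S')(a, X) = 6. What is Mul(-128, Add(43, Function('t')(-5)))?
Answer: -5632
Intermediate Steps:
Function('t')(P) = Pow(Add(6, P), -1) (Function('t')(P) = Pow(Add(P, 6), -1) = Pow(Add(6, P), -1))
Mul(-128, Add(43, Function('t')(-5))) = Mul(-128, Add(43, Pow(Add(6, -5), -1))) = Mul(-128, Add(43, Pow(1, -1))) = Mul(-128, Add(43, 1)) = Mul(-128, 44) = -5632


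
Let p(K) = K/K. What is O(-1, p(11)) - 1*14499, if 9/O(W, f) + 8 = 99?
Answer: -1319400/91 ≈ -14499.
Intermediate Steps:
p(K) = 1
O(W, f) = 9/91 (O(W, f) = 9/(-8 + 99) = 9/91)
O(-1, p(11)) - 1*14499 = 9/91 - 1*14499 = 9/91 - 14499 = -1319400/91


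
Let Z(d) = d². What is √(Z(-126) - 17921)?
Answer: I*√2045 ≈ 45.222*I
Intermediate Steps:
√(Z(-126) - 17921) = √((-126)² - 17921) = √(15876 - 17921) = √(-2045) = I*√2045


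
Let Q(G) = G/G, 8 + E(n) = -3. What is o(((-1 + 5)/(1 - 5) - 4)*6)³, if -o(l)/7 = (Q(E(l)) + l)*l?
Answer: -225866529000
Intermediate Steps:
E(n) = -11 (E(n) = -8 - 3 = -11)
Q(G) = 1
o(l) = -7*l*(1 + l) (o(l) = -7*(1 + l)*l = -7*l*(1 + l))
o(((-1 + 5)/(1 - 5) - 4)*6)³ = (-7*((-1 + 5)/(1 - 5) - 4)*6*(1 + ((-1 + 5)/(1 - 5) - 4)*6))³ = (-7*(4/(-4) - 4)*6*(1 + (4/(-4) - 4)*6))³ = (-7*(4*(-¼) - 4)*6*(1 + (4*(-¼) - 4)*6))³ = (-7*(-1 - 4)*6*(1 + (-1 - 4)*6))³ = (-7*(-5*6)*(1 - 5*6))³ = (-7*(-30)*(1 - 30))³ = (-7*(-30)*(-29))³ = (-6090)³ = -225866529000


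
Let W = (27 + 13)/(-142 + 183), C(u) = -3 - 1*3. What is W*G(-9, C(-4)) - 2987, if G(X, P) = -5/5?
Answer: -122507/41 ≈ -2988.0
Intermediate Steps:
C(u) = -6 (C(u) = -3 - 3 = -6)
G(X, P) = -1 (G(X, P) = -5*⅕ = -1)
W = 40/41 ≈ 0.97561
W*G(-9, C(-4)) - 2987 = (40/41)*(-1) - 2987 = -40/41 - 2987 = -122507/41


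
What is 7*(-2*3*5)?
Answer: -210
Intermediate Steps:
7*(-2*3*5) = 7*(-6*5) = 7*(-30) = -210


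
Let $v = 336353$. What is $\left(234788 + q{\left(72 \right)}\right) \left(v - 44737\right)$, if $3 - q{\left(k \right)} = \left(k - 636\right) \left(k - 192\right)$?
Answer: $48732241376$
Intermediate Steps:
$q{\left(k \right)} = 3 - \left(-636 + k\right) \left(-192 + k\right)$ ($q{\left(k \right)} = 3 - \left(k - 636\right) \left(k - 192\right) = 3 - \left(-636 + k\right) \left(-192 + k\right)$)
$\left(234788 + q{\left(72 \right)}\right) \left(v - 44737\right) = \left(234788 - 67677\right) \left(336353 - 44737\right) = \left(234788 - 67677\right) 291616 = 167111 \cdot 291616 = 48732241376$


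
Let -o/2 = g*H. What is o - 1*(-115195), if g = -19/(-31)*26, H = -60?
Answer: 3630325/31 ≈ 1.1711e+5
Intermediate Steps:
g = 494/31 (g = -19*(-1/31)*26 = (19/31)*26 = 494/31 ≈ 15.935)
o = 59280/31 (o = -988*(-60)/31 = -2*(-29640/31) = 59280/31 ≈ 1912.3)
o - 1*(-115195) = 59280/31 - 1*(-115195) = 59280/31 + 115195 = 3630325/31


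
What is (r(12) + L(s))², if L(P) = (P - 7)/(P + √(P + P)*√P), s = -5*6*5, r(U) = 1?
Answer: 5483/2500 - 1099*√2/11250 ≈ 2.0550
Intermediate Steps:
s = -150 (s = -30*5 = -150)
L(P) = (-7 + P)/(P + P*√2) (L(P) = (-7 + P)/(P + √(2*P)*√P) = (-7 + P)/(P + (√2*√P)*√P) = (-7 + P)/(P + P*√2))
(r(12) + L(s))² = (1 + (-7 - 150)/((-150)*(1 + √2)))² = (1 - 1/150*(-157)/(1 + √2))² = (1 + 157/(150*(1 + √2)))²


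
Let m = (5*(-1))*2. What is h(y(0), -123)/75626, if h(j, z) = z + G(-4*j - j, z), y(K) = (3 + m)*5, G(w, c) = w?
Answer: 26/37813 ≈ 0.00068759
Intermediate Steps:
m = -10 (m = -5*2 = -10)
y(K) = -35 (y(K) = (3 - 10)*5 = -7*5 = -35)
h(j, z) = z - 5*j (h(j, z) = z + (-4*j - j) = z - 5*j)
h(y(0), -123)/75626 = (-123 - 5*(-35))/75626 = (-123 + 175)*(1/75626) = 52*(1/75626) = 26/37813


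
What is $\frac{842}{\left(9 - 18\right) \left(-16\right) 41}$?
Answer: $\frac{421}{2952} \approx 0.14262$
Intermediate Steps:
$\frac{842}{\left(9 - 18\right) \left(-16\right) 41} = \frac{842}{\left(-9\right) \left(-16\right) 41} = \frac{842}{144 \cdot 41} = \frac{842}{5904} = 842 \cdot \frac{1}{5904} = \frac{421}{2952}$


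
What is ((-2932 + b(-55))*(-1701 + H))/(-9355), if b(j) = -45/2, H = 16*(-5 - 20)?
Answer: -12414809/18710 ≈ -663.54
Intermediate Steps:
H = -400 (H = 16*(-25) = -400)
b(j) = -45/2 (b(j) = -45*1/2 = -45/2)
((-2932 + b(-55))*(-1701 + H))/(-9355) = ((-2932 - 45/2)*(-1701 - 400))/(-9355) = -5909/2*(-2101)*(-1/9355) = (12414809/2)*(-1/9355) = -12414809/18710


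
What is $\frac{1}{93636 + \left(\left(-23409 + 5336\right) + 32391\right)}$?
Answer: $\frac{1}{107954} \approx 9.2632 \cdot 10^{-6}$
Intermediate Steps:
$\frac{1}{93636 + \left(\left(-23409 + 5336\right) + 32391\right)} = \frac{1}{93636 + \left(-18073 + 32391\right)} = \frac{1}{93636 + 14318} = \frac{1}{107954}$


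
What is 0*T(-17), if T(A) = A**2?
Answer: 0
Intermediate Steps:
0*T(-17) = 0*(-17)**2 = 0*289 = 0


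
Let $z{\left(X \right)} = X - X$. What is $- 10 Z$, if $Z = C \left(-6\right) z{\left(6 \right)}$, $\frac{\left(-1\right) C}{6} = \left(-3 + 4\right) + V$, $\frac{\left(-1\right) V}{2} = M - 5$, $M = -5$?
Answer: $0$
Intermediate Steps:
$V = 20$ ($V = - 2 \left(-5 - 5\right) = \left(-2\right) \left(-10\right) = 20$)
$C = -126$ ($C = - 6 \left(\left(-3 + 4\right) + 20\right) = - 6 \left(1 + 20\right) = \left(-6\right) 21 = -126$)
$z{\left(X \right)} = 0$
$Z = 0$ ($Z = \left(-126\right) \left(-6\right) 0 = 756 \cdot 0 = 0$)
$- 10 Z = \left(-10\right) 0 = 0$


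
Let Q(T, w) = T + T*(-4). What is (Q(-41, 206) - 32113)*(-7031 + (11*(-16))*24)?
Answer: 360047450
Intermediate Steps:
Q(T, w) = -3*T (Q(T, w) = T - 4*T = -3*T)
(Q(-41, 206) - 32113)*(-7031 + (11*(-16))*24) = (-3*(-41) - 32113)*(-7031 + (11*(-16))*24) = (123 - 32113)*(-7031 - 176*24) = -31990*(-7031 - 4224) = -31990*(-11255) = 360047450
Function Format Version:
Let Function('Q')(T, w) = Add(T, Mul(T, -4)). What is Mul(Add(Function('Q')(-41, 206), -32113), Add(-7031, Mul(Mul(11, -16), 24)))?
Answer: 360047450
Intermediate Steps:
Function('Q')(T, w) = Mul(-3, T) (Function('Q')(T, w) = Add(T, Mul(-4, T)) = Mul(-3, T))
Mul(Add(Function('Q')(-41, 206), -32113), Add(-7031, Mul(Mul(11, -16), 24))) = Mul(Add(Mul(-3, -41), -32113), Add(-7031, Mul(Mul(11, -16), 24))) = Mul(Add(123, -32113), Add(-7031, Mul(-176, 24))) = Mul(-31990, Add(-7031, -4224)) = Mul(-31990, -11255) = 360047450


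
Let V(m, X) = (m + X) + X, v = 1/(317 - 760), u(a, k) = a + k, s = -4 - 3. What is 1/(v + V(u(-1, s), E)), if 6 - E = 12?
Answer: -443/8861 ≈ -0.049994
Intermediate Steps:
s = -7
E = -6 (E = 6 - 1*12 = 6 - 12 = -6)
v = -1/443 (v = 1/(-443) = -1/443 ≈ -0.0022573)
V(m, X) = m + 2*X (V(m, X) = (X + m) + X = m + 2*X)
1/(v + V(u(-1, s), E)) = 1/(-1/443 + ((-1 - 7) + 2*(-6))) = 1/(-1/443 + (-8 - 12)) = 1/(-1/443 - 20) = 1/(-8861/443) = -443/8861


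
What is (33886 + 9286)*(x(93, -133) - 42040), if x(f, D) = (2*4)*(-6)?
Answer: -1817023136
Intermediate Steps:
x(f, D) = -48 (x(f, D) = 8*(-6) = -48)
(33886 + 9286)*(x(93, -133) - 42040) = (33886 + 9286)*(-48 - 42040) = 43172*(-42088) = -1817023136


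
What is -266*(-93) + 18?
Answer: 24756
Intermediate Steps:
-266*(-93) + 18 = 24738 + 18 = 24756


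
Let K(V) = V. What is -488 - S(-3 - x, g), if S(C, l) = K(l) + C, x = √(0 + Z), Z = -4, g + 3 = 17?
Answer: -499 + 2*I ≈ -499.0 + 2.0*I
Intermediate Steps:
g = 14 (g = -3 + 17 = 14)
x = 2*I (x = √(0 - 4) = √(-4) = 2*I ≈ 2.0*I)
S(C, l) = C + l (S(C, l) = l + C = C + l)
-488 - S(-3 - x, g) = -488 - ((-3 - 2*I) + 14) = -488 - (11 - 2*I) = -488 + (-11 + 2*I) = -499 + 2*I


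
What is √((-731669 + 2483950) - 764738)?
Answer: 3*√109727 ≈ 993.75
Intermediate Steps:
√((-731669 + 2483950) - 764738) = √(1752281 - 764738) = √987543 = 3*√109727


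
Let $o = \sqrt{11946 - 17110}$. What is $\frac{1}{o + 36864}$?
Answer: $\frac{9216}{339739915} - \frac{i \sqrt{1291}}{679479830} \approx 2.7127 \cdot 10^{-5} - 5.2879 \cdot 10^{-8} i$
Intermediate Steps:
$o = 2 i \sqrt{1291}$ ($o = \sqrt{-5164} = 2 i \sqrt{1291} \approx 71.861 i$)
$\frac{1}{o + 36864} = \frac{1}{2 i \sqrt{1291} + 36864} = \frac{1}{36864 + 2 i \sqrt{1291}}$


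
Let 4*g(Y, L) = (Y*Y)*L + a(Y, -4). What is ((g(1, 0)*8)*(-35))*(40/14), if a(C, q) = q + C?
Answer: 600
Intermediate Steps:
a(C, q) = C + q
g(Y, L) = -1 + Y/4 + L*Y**2/4 (g(Y, L) = ((Y*Y)*L + (Y - 4))/4 = (Y**2*L + (-4 + Y))/4 = (L*Y**2 + (-4 + Y))/4 = (-4 + Y + L*Y**2)/4 = -1 + Y/4 + L*Y**2/4)
((g(1, 0)*8)*(-35))*(40/14) = (((-1 + (1/4)*1 + (1/4)*0*1**2)*8)*(-35))*(40/14) = (((-1 + 1/4 + (1/4)*0*1)*8)*(-35))*(40*(1/14)) = (((-1 + 1/4 + 0)*8)*(-35))*(20/7) = (-3/4*8*(-35))*(20/7) = -6*(-35)*(20/7) = 210*(20/7) = 600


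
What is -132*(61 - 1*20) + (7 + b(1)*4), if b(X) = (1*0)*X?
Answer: -5405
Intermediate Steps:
b(X) = 0 (b(X) = 0*X = 0)
-132*(61 - 1*20) + (7 + b(1)*4) = -132*(61 - 1*20) + (7 + 0*4) = -132*(61 - 20) + (7 + 0) = -132*41 + 7 = -5412 + 7 = -5405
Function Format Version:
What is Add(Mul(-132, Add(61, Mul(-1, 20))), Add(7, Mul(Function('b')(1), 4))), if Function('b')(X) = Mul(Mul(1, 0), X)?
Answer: -5405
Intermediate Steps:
Function('b')(X) = 0 (Function('b')(X) = Mul(0, X) = 0)
Add(Mul(-132, Add(61, Mul(-1, 20))), Add(7, Mul(Function('b')(1), 4))) = Add(Mul(-132, Add(61, Mul(-1, 20))), Add(7, Mul(0, 4))) = Add(Mul(-132, Add(61, -20)), Add(7, 0)) = Add(Mul(-132, 41), 7) = Add(-5412, 7) = -5405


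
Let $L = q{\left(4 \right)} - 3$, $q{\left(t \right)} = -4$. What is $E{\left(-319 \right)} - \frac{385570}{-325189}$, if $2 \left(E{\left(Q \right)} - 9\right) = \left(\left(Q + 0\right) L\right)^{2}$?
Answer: $\frac{1621492958163}{650378} \approx 2.4932 \cdot 10^{6}$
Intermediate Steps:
$L = -7$ ($L = -4 - 3 = -7$)
$E{\left(Q \right)} = 9 + \frac{49 Q^{2}}{2}$ ($E{\left(Q \right)} = 9 + \frac{\left(\left(Q + 0\right) \left(-7\right)\right)^{2}}{2} = 9 + \frac{\left(Q \left(-7\right)\right)^{2}}{2} = 9 + \frac{\left(- 7 Q\right)^{2}}{2} = 9 + \frac{49 Q^{2}}{2}$)
$E{\left(-319 \right)} - \frac{385570}{-325189} = \left(9 + \frac{49 \left(-319\right)^{2}}{2}\right) - \frac{385570}{-325189} = \left(9 + \frac{49}{2} \cdot 101761\right) - - \frac{385570}{325189} = \left(9 + \frac{4986289}{2}\right) + \frac{385570}{325189} = \frac{4986307}{2} + \frac{385570}{325189} = \frac{1621492958163}{650378}$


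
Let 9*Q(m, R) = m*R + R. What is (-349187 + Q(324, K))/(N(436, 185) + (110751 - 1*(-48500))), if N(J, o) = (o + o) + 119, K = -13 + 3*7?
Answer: -3140083/1437660 ≈ -2.1842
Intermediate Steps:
K = 8 (K = -13 + 21 = 8)
N(J, o) = 119 + 2*o (N(J, o) = 2*o + 119 = 119 + 2*o)
Q(m, R) = R/9 + R*m/9 (Q(m, R) = (m*R + R)/9 = (R*m + R)/9 = (R + R*m)/9 = R/9 + R*m/9)
(-349187 + Q(324, K))/(N(436, 185) + (110751 - 1*(-48500))) = (-349187 + (1/9)*8*(1 + 324))/((119 + 2*185) + (110751 - 1*(-48500))) = (-349187 + (1/9)*8*325)/((119 + 370) + (110751 + 48500)) = (-349187 + 2600/9)/(489 + 159251) = -3140083/9/159740 = -3140083/9*1/159740 = -3140083/1437660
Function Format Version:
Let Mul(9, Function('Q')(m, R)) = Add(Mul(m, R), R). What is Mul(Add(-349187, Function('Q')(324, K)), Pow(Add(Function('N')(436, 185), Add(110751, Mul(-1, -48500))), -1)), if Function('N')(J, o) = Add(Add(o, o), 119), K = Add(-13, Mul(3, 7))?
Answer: Rational(-3140083, 1437660) ≈ -2.1842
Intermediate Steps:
K = 8 (K = Add(-13, 21) = 8)
Function('N')(J, o) = Add(119, Mul(2, o)) (Function('N')(J, o) = Add(Mul(2, o), 119) = Add(119, Mul(2, o)))
Function('Q')(m, R) = Add(Mul(Rational(1, 9), R), Mul(Rational(1, 9), R, m)) (Function('Q')(m, R) = Mul(Rational(1, 9), Add(Mul(m, R), R)) = Mul(Rational(1, 9), Add(Mul(R, m), R)) = Mul(Rational(1, 9), Add(R, Mul(R, m))) = Add(Mul(Rational(1, 9), R), Mul(Rational(1, 9), R, m)))
Mul(Add(-349187, Function('Q')(324, K)), Pow(Add(Function('N')(436, 185), Add(110751, Mul(-1, -48500))), -1)) = Mul(Add(-349187, Mul(Rational(1, 9), 8, Add(1, 324))), Pow(Add(Add(119, Mul(2, 185)), Add(110751, Mul(-1, -48500))), -1)) = Mul(Add(-349187, Mul(Rational(1, 9), 8, 325)), Pow(Add(Add(119, 370), Add(110751, 48500)), -1)) = Mul(Add(-349187, Rational(2600, 9)), Pow(Add(489, 159251), -1)) = Mul(Rational(-3140083, 9), Pow(159740, -1)) = Mul(Rational(-3140083, 9), Rational(1, 159740)) = Rational(-3140083, 1437660)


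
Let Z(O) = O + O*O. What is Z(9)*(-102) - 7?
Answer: -9187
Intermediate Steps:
Z(O) = O + O**2
Z(9)*(-102) - 7 = (9*(1 + 9))*(-102) - 7 = (9*10)*(-102) - 7 = 90*(-102) - 7 = -9180 - 7 = -9187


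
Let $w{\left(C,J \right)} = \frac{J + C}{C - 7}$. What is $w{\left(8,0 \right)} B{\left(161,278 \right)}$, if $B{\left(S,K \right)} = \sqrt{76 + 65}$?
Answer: $8 \sqrt{141} \approx 94.995$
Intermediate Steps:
$w{\left(C,J \right)} = \frac{C + J}{-7 + C}$
$B{\left(S,K \right)} = \sqrt{141}$
$w{\left(8,0 \right)} B{\left(161,278 \right)} = \frac{8 + 0}{-7 + 8} \sqrt{141} = 1^{-1} \cdot 8 \sqrt{141} = 1 \cdot 8 \sqrt{141} = 8 \sqrt{141}$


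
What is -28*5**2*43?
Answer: -30100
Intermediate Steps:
-28*5**2*43 = -28*25*43 = -700*43 = -30100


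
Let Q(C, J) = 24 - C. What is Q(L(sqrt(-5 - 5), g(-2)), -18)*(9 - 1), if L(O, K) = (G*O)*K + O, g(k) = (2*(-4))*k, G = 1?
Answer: 192 - 136*I*sqrt(10) ≈ 192.0 - 430.07*I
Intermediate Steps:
g(k) = -8*k
L(O, K) = O + K*O (L(O, K) = (1*O)*K + O = O*K + O = K*O + O = O + K*O)
Q(L(sqrt(-5 - 5), g(-2)), -18)*(9 - 1) = (24 - sqrt(-5 - 5)*(1 - 8*(-2)))*(9 - 1) = (24 - sqrt(-10)*(1 + 16))*8 = (24 - I*sqrt(10)*17)*8 = (24 - 17*I*sqrt(10))*8 = 192 - 136*I*sqrt(10)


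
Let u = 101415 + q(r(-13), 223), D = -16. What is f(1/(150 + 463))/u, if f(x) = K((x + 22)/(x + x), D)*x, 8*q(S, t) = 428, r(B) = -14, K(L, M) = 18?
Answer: 36/124400381 ≈ 2.8939e-7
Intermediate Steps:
q(S, t) = 107/2 (q(S, t) = (1/8)*428 = 107/2)
f(x) = 18*x
u = 202937/2 (u = 101415 + 107/2 = 202937/2 ≈ 1.0147e+5)
f(1/(150 + 463))/u = (18/(150 + 463))/(202937/2) = (18/613)*(2/202937) = 36/124400381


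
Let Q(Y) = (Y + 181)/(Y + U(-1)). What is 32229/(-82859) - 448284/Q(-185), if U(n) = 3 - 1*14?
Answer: -1820073866073/82859 ≈ -2.1966e+7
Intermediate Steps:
U(n) = -11 (U(n) = 3 - 14 = -11)
Q(Y) = (181 + Y)/(-11 + Y) (Q(Y) = (Y + 181)/(Y - 11) = (181 + Y)/(-11 + Y))
32229/(-82859) - 448284/Q(-185) = 32229/(-82859) - 448284*(-11 - 185)/(181 - 185) = 32229*(-1/82859) - 448284/(-4/(-196)) = -32229/82859 - 448284/((-1/196*(-4))) = -32229/82859 - 448284/1/49 = -32229/82859 - 448284*49 = -32229/82859 - 21965916 = -1820073866073/82859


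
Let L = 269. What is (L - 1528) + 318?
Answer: -941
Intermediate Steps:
(L - 1528) + 318 = (269 - 1528) + 318 = -1259 + 318 = -941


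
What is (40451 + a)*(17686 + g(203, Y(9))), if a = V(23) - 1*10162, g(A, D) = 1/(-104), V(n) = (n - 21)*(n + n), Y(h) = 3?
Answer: 4298544591/8 ≈ 5.3732e+8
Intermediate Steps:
V(n) = 2*n*(-21 + n) (V(n) = (-21 + n)*(2*n) = 2*n*(-21 + n))
g(A, D) = -1/104
a = -10070 (a = 2*23*(-21 + 23) - 1*10162 = 2*23*2 - 10162 = 92 - 10162 = -10070)
(40451 + a)*(17686 + g(203, Y(9))) = (40451 - 10070)*(17686 - 1/104) = 30381*(1839343/104) = 4298544591/8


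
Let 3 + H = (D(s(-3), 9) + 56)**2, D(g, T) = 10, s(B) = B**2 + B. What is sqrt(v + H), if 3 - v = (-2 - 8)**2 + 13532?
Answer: 2*I*sqrt(2319) ≈ 96.312*I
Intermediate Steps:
s(B) = B + B**2
H = 4353 (H = -3 + (10 + 56)**2 = -3 + 66**2 = -3 + 4356 = 4353)
v = -13629 (v = 3 - ((-2 - 8)**2 + 13532) = 3 - ((-10)**2 + 13532) = 3 - (100 + 13532) = 3 - 1*13632 = 3 - 13632 = -13629)
sqrt(v + H) = sqrt(-13629 + 4353) = sqrt(-9276) = 2*I*sqrt(2319)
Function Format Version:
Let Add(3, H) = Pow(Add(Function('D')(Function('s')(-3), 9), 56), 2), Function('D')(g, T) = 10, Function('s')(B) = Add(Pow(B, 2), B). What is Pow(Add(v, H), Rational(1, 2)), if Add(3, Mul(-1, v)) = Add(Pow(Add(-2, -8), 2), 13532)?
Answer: Mul(2, I, Pow(2319, Rational(1, 2))) ≈ Mul(96.312, I)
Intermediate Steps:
Function('s')(B) = Add(B, Pow(B, 2))
H = 4353 (H = Add(-3, Pow(Add(10, 56), 2)) = Add(-3, Pow(66, 2)) = Add(-3, 4356) = 4353)
v = -13629 (v = Add(3, Mul(-1, Add(Pow(Add(-2, -8), 2), 13532))) = Add(3, Mul(-1, Add(Pow(-10, 2), 13532))) = Add(3, Mul(-1, Add(100, 13532))) = Add(3, Mul(-1, 13632)) = Add(3, -13632) = -13629)
Pow(Add(v, H), Rational(1, 2)) = Pow(Add(-13629, 4353), Rational(1, 2)) = Pow(-9276, Rational(1, 2)) = Mul(2, I, Pow(2319, Rational(1, 2)))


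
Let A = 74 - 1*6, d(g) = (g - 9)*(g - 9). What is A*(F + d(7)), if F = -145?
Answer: -9588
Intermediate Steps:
d(g) = (-9 + g)² (d(g) = (-9 + g)*(-9 + g) = (-9 + g)²)
A = 68 (A = 74 - 6 = 68)
A*(F + d(7)) = 68*(-145 + (-9 + 7)²) = 68*(-145 + (-2)²) = 68*(-145 + 4) = 68*(-141) = -9588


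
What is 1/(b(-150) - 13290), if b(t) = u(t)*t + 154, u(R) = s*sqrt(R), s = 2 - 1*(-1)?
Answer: I/(2*(-6568*I + 1125*sqrt(6))) ≈ -6.4732e-5 + 2.7159e-5*I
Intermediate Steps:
s = 3 (s = 2 + 1 = 3)
u(R) = 3*sqrt(R)
b(t) = 154 + 3*t**(3/2) (b(t) = (3*sqrt(t))*t + 154 = 3*t**(3/2) + 154 = 154 + 3*t**(3/2))
1/(b(-150) - 13290) = 1/((154 + 3*(-150)**(3/2)) - 13290) = 1/((154 + 3*(-750*I*sqrt(6))) - 13290) = 1/((154 - 2250*I*sqrt(6)) - 13290) = 1/(-13136 - 2250*I*sqrt(6))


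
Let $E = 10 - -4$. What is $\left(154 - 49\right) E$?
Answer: $1470$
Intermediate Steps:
$E = 14$ ($E = 10 + 4 = 14$)
$\left(154 - 49\right) E = \left(154 - 49\right) 14 = 105 \cdot 14 = 1470$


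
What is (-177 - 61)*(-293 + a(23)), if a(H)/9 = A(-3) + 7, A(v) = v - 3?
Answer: 67592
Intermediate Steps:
A(v) = -3 + v
a(H) = 9 (a(H) = 9*((-3 - 3) + 7) = 9*(-6 + 7) = 9*1 = 9)
(-177 - 61)*(-293 + a(23)) = (-177 - 61)*(-293 + 9) = -238*(-284) = 67592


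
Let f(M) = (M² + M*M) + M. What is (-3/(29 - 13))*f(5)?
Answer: -165/16 ≈ -10.313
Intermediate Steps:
f(M) = M + 2*M² (f(M) = (M² + M²) + M = 2*M² + M = M + 2*M²)
(-3/(29 - 13))*f(5) = (-3/(29 - 13))*(5*(1 + 2*5)) = (-3/16)*(5*(1 + 10)) = (-3*1/16)*(5*11) = -3/16*55 = -165/16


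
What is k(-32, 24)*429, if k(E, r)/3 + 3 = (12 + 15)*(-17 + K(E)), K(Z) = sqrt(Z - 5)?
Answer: -594594 + 34749*I*sqrt(37) ≈ -5.9459e+5 + 2.1137e+5*I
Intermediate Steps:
K(Z) = sqrt(-5 + Z)
k(E, r) = -1386 + 81*sqrt(-5 + E) (k(E, r) = -9 + 3*((12 + 15)*(-17 + sqrt(-5 + E))) = -9 + 3*(27*(-17 + sqrt(-5 + E))) = -9 + 3*(-459 + 27*sqrt(-5 + E)) = -9 + (-1377 + 81*sqrt(-5 + E)) = -1386 + 81*sqrt(-5 + E))
k(-32, 24)*429 = (-1386 + 81*sqrt(-5 - 32))*429 = (-1386 + 81*sqrt(-37))*429 = (-1386 + 81*(I*sqrt(37)))*429 = (-1386 + 81*I*sqrt(37))*429 = -594594 + 34749*I*sqrt(37)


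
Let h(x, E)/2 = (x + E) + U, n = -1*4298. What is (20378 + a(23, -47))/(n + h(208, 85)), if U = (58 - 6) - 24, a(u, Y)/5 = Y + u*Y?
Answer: -7369/1828 ≈ -4.0312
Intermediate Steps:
a(u, Y) = 5*Y + 5*Y*u (a(u, Y) = 5*(Y + u*Y) = 5*(Y + Y*u) = 5*Y + 5*Y*u)
n = -4298
U = 28 (U = 52 - 24 = 28)
h(x, E) = 56 + 2*E + 2*x (h(x, E) = 2*((x + E) + 28) = 2*((E + x) + 28) = 2*(28 + E + x) = 56 + 2*E + 2*x)
(20378 + a(23, -47))/(n + h(208, 85)) = (20378 + 5*(-47)*(1 + 23))/(-4298 + (56 + 2*85 + 2*208)) = (20378 + 5*(-47)*24)/(-4298 + (56 + 170 + 416)) = (20378 - 5640)/(-4298 + 642) = 14738/(-3656) = 14738*(-1/3656) = -7369/1828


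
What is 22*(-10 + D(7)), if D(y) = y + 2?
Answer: -22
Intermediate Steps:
D(y) = 2 + y
22*(-10 + D(7)) = 22*(-10 + (2 + 7)) = 22*(-10 + 9) = 22*(-1) = -22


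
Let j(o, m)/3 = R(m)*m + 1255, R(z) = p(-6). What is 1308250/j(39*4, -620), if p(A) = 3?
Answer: -261650/363 ≈ -720.80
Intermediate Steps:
R(z) = 3
j(o, m) = 3765 + 9*m (j(o, m) = 3*(3*m + 1255) = 3*(1255 + 3*m) = 3765 + 9*m)
1308250/j(39*4, -620) = 1308250/(3765 + 9*(-620)) = 1308250/(3765 - 5580) = 1308250/(-1815) = 1308250*(-1/1815) = -261650/363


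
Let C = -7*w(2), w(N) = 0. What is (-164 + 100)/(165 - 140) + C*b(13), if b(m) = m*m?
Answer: -64/25 ≈ -2.5600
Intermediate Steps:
b(m) = m**2
C = 0 (C = -7*0 = 0)
(-164 + 100)/(165 - 140) + C*b(13) = (-164 + 100)/(165 - 140) + 0*13**2 = -64/25 + 0*169 = -64*1/25 + 0 = -64/25 + 0 = -64/25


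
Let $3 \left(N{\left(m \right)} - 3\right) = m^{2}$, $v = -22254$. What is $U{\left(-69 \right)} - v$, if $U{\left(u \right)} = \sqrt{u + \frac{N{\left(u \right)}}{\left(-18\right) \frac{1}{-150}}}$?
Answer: $22254 + 7 \sqrt{269} \approx 22369.0$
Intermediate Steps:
$N{\left(m \right)} = 3 + \frac{m^{2}}{3}$
$U{\left(u \right)} = \sqrt{25 + u + \frac{25 u^{2}}{9}}$ ($U{\left(u \right)} = \sqrt{u + \frac{3 + \frac{u^{2}}{3}}{\left(-18\right) \frac{1}{-150}}} = \sqrt{u + \frac{3 + \frac{u^{2}}{3}}{\left(-18\right) \left(- \frac{1}{150}\right)}} = \sqrt{u + \frac{3 + \frac{u^{2}}{3}}{\frac{3}{25}}} = \sqrt{u + \left(3 + \frac{u^{2}}{3}\right) \frac{25}{3}} = \sqrt{u + \left(25 + \frac{25 u^{2}}{9}\right)} = \sqrt{25 + u + \frac{25 u^{2}}{9}}$)
$U{\left(-69 \right)} - v = \frac{\sqrt{225 + 9 \left(-69\right) + 25 \left(-69\right)^{2}}}{3} - -22254 = \frac{\sqrt{225 - 621 + 25 \cdot 4761}}{3} + 22254 = \frac{\sqrt{225 - 621 + 119025}}{3} + 22254 = \frac{\sqrt{118629}}{3} + 22254 = \frac{21 \sqrt{269}}{3} + 22254 = 7 \sqrt{269} + 22254 = 22254 + 7 \sqrt{269}$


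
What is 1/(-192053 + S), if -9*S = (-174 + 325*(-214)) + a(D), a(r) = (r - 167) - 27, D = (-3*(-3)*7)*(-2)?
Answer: -3/552811 ≈ -5.4268e-6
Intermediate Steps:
D = -126 (D = (9*7)*(-2) = 63*(-2) = -126)
a(r) = -194 + r (a(r) = (-167 + r) - 27 = -194 + r)
S = 23348/3 (S = -((-174 + 325*(-214)) + (-194 - 126))/9 = -((-174 - 69550) - 320)/9 = -(-69724 - 320)/9 = -⅑*(-70044) = 23348/3 ≈ 7782.7)
1/(-192053 + S) = 1/(-192053 + 23348/3) = 1/(-552811/3) = -3/552811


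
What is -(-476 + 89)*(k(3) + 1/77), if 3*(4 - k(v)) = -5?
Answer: 169248/77 ≈ 2198.0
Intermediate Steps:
k(v) = 17/3 (k(v) = 4 - ⅓*(-5) = 4 + 5/3 = 17/3)
-(-476 + 89)*(k(3) + 1/77) = -(-476 + 89)*(17/3 + 1/77) = -(-387)*(17/3 + 1/77) = -(-387)*1312/231 = -1*(-169248/77) = 169248/77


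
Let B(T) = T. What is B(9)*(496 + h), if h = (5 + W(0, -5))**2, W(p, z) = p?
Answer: 4689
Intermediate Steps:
h = 25 (h = (5 + 0)**2 = 5**2 = 25)
B(9)*(496 + h) = 9*(496 + 25) = 9*521 = 4689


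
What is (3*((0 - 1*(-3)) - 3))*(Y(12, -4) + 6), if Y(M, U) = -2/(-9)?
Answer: 0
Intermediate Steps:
Y(M, U) = 2/9 (Y(M, U) = -2*(-⅑) = 2/9)
(3*((0 - 1*(-3)) - 3))*(Y(12, -4) + 6) = (3*((0 - 1*(-3)) - 3))*(2/9 + 6) = (3*((0 + 3) - 3))*(56/9) = (3*(3 - 3))*(56/9) = (3*0)*(56/9) = 0*(56/9) = 0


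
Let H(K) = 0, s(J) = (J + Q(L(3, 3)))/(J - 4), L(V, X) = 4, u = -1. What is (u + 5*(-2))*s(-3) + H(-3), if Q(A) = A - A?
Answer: -33/7 ≈ -4.7143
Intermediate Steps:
Q(A) = 0
s(J) = J/(-4 + J) (s(J) = (J + 0)/(J - 4) = J/(-4 + J))
(u + 5*(-2))*s(-3) + H(-3) = (-1 + 5*(-2))*(-3/(-4 - 3)) + 0 = (-1 - 10)*(-3/(-7)) + 0 = -(-33)*(-1)/7 + 0 = -11*3/7 + 0 = -33/7 + 0 = -33/7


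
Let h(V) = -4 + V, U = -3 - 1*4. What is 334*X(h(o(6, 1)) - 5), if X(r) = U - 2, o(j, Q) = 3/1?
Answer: -3006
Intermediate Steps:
o(j, Q) = 3 (o(j, Q) = 3*1 = 3)
U = -7 (U = -3 - 4 = -7)
X(r) = -9 (X(r) = -7 - 2 = -9)
334*X(h(o(6, 1)) - 5) = 334*(-9) = -3006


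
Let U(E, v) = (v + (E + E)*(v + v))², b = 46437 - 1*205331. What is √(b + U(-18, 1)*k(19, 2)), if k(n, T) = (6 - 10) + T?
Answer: 4*I*√10561 ≈ 411.07*I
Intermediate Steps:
k(n, T) = -4 + T
b = -158894 (b = 46437 - 205331 = -158894)
U(E, v) = (v + 4*E*v)² (U(E, v) = (v + (2*E)*(2*v))² = (v + 4*E*v)²)
√(b + U(-18, 1)*k(19, 2)) = √(-158894 + (1²*(1 + 4*(-18))²)*(-4 + 2)) = √(-158894 + (1*(1 - 72)²)*(-2)) = √(-158894 + (1*(-71)²)*(-2)) = √(-158894 + (1*5041)*(-2)) = √(-158894 + 5041*(-2)) = √(-158894 - 10082) = √(-168976) = 4*I*√10561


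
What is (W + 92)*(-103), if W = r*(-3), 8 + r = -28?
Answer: -20600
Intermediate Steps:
r = -36 (r = -8 - 28 = -36)
W = 108 (W = -36*(-3) = 108)
(W + 92)*(-103) = (108 + 92)*(-103) = 200*(-103) = -20600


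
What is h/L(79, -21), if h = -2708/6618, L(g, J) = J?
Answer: 1354/69489 ≈ 0.019485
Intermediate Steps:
h = -1354/3309 (h = -2708*1/6618 = -1354/3309 ≈ -0.40919)
h/L(79, -21) = -1354/3309/(-21) = -1354/3309*(-1/21) = 1354/69489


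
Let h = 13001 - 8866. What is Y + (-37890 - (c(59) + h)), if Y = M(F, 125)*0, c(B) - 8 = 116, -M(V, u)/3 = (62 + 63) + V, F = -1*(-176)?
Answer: -42149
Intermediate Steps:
F = 176
M(V, u) = -375 - 3*V (M(V, u) = -3*((62 + 63) + V) = -3*(125 + V) = -375 - 3*V)
c(B) = 124 (c(B) = 8 + 116 = 124)
h = 4135
Y = 0 (Y = (-375 - 3*176)*0 = (-375 - 528)*0 = -903*0 = 0)
Y + (-37890 - (c(59) + h)) = 0 + (-37890 - (124 + 4135)) = 0 + (-37890 - 1*4259) = 0 + (-37890 - 4259) = 0 - 42149 = -42149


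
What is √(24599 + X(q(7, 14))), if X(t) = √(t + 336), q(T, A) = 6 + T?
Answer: √(24599 + √349) ≈ 156.90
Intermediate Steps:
X(t) = √(336 + t)
√(24599 + X(q(7, 14))) = √(24599 + √(336 + (6 + 7))) = √(24599 + √(336 + 13)) = √(24599 + √349)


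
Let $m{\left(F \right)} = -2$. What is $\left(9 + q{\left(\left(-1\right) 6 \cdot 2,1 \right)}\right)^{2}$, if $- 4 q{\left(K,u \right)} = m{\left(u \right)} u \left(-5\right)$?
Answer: $\frac{169}{4} \approx 42.25$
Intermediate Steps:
$q{\left(K,u \right)} = - \frac{5 u}{2}$ ($q{\left(K,u \right)} = - \frac{- 2 u \left(-5\right)}{4} = - \frac{10 u}{4} = - \frac{5 u}{2}$)
$\left(9 + q{\left(\left(-1\right) 6 \cdot 2,1 \right)}\right)^{2} = \left(9 - \frac{5}{2}\right)^{2} = \left(\frac{13}{2}\right)^{2} = \frac{169}{4}$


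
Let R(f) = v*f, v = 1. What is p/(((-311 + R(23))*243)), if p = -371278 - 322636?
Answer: 346957/34992 ≈ 9.9153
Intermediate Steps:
p = -693914
R(f) = f (R(f) = 1*f = f)
p/(((-311 + R(23))*243)) = -693914*1/(243*(-311 + 23)) = -693914/((-288*243)) = -693914/(-69984) = -693914*(-1/69984) = 346957/34992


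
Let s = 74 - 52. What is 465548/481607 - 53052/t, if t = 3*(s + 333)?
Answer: -8351468648/170970485 ≈ -48.847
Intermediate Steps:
s = 22
t = 1065 (t = 3*(22 + 333) = 3*355 = 1065)
465548/481607 - 53052/t = 465548/481607 - 53052/1065 = 465548*(1/481607) - 53052*1/1065 = 465548/481607 - 17684/355 = -8351468648/170970485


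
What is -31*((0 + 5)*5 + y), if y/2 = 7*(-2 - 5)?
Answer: 2263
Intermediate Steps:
y = -98 (y = 2*(7*(-2 - 5)) = 2*(7*(-7)) = 2*(-49) = -98)
-31*((0 + 5)*5 + y) = -31*((0 + 5)*5 - 98) = -31*(5*5 - 98) = -31*(25 - 98) = -31*(-73) = 2263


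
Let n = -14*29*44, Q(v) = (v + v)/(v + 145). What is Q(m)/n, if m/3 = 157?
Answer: -471/5502112 ≈ -8.5603e-5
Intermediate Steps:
m = 471 (m = 3*157 = 471)
Q(v) = 2*v/(145 + v) (Q(v) = (2*v)/(145 + v) = 2*v/(145 + v))
n = -17864 (n = -406*44 = -17864)
Q(m)/n = (2*471/(145 + 471))/(-17864) = (2*471/616)*(-1/17864) = (2*471*(1/616))*(-1/17864) = (471/308)*(-1/17864) = -471/5502112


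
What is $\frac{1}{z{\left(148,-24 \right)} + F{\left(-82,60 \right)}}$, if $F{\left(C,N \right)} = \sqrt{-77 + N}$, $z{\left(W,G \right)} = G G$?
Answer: $\frac{576}{331793} - \frac{i \sqrt{17}}{331793} \approx 0.001736 - 1.2427 \cdot 10^{-5} i$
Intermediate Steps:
$z{\left(W,G \right)} = G^{2}$
$\frac{1}{z{\left(148,-24 \right)} + F{\left(-82,60 \right)}} = \frac{1}{\left(-24\right)^{2} + \sqrt{-77 + 60}} = \frac{1}{576 + \sqrt{-17}} = \frac{1}{576 + i \sqrt{17}}$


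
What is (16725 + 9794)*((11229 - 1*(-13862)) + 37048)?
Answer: 1647864141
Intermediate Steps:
(16725 + 9794)*((11229 - 1*(-13862)) + 37048) = 26519*((11229 + 13862) + 37048) = 26519*(25091 + 37048) = 26519*62139 = 1647864141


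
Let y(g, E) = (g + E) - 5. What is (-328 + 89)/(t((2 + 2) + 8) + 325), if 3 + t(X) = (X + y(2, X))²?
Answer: -239/763 ≈ -0.31324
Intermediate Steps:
y(g, E) = -5 + E + g (y(g, E) = (E + g) - 5 = -5 + E + g)
t(X) = -3 + (-3 + 2*X)² (t(X) = -3 + (X + (-5 + X + 2))² = -3 + (X + (-3 + X))² = -3 + (-3 + 2*X)²)
(-328 + 89)/(t((2 + 2) + 8) + 325) = (-328 + 89)/((-3 + (-3 + 2*((2 + 2) + 8))²) + 325) = -239/((-3 + (-3 + 2*(4 + 8))²) + 325) = -239/((-3 + (-3 + 2*12)²) + 325) = -239/((-3 + (-3 + 24)²) + 325) = -239/((-3 + 21²) + 325) = -239/((-3 + 441) + 325) = -239/(438 + 325) = -239/763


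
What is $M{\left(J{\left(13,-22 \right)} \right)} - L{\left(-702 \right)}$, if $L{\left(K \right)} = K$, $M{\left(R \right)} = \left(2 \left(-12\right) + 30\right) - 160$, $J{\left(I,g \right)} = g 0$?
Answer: $548$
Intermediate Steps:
$J{\left(I,g \right)} = 0$
$M{\left(R \right)} = -154$ ($M{\left(R \right)} = \left(-24 + 30\right) - 160 = 6 - 160 = -154$)
$M{\left(J{\left(13,-22 \right)} \right)} - L{\left(-702 \right)} = -154 - -702 = -154 + 702 = 548$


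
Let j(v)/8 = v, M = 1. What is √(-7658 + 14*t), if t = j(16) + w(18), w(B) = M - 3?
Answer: I*√5894 ≈ 76.772*I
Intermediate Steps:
j(v) = 8*v
w(B) = -2 (w(B) = 1 - 3 = -2)
t = 126 (t = 8*16 - 2 = 128 - 2 = 126)
√(-7658 + 14*t) = √(-7658 + 14*126) = √(-7658 + 1764) = √(-5894) = I*√5894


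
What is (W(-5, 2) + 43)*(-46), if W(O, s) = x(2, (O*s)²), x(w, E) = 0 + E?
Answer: -6578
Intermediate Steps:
x(w, E) = E
W(O, s) = O²*s² (W(O, s) = (O*s)² = O²*s²)
(W(-5, 2) + 43)*(-46) = ((-5)²*2² + 43)*(-46) = (25*4 + 43)*(-46) = (100 + 43)*(-46) = 143*(-46) = -6578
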